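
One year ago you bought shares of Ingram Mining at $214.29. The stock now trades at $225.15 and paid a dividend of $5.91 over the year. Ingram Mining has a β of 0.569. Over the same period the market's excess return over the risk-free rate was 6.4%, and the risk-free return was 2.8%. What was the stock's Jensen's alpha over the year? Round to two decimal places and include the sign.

+1.38%

Realised HPR = (P1 + D1 − P0) / P0 = (225.15 + 5.91 − 214.29) / 214.29 = 16.77 / 214.29 = 7.8258%
CAPM required = R_f + β·MRP = 2.8% + 0.569 × 6.4% = 6.4416%
α = realised − required = 7.8258% − 6.4416% = +1.38%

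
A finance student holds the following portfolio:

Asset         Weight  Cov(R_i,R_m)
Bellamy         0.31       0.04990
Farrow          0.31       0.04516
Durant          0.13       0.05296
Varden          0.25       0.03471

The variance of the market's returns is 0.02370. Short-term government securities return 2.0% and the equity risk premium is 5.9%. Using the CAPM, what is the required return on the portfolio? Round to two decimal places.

β_Bellamy = 0.04990 / 0.02370 = 2.1055
β_Farrow = 0.04516 / 0.02370 = 1.9055
β_Durant = 0.05296 / 0.02370 = 2.2346
β_Varden = 0.03471 / 0.02370 = 1.4646
β_P = Σ w_i β_i = 0.31×2.1055 + 0.31×1.9055 + 0.13×2.2346 + 0.25×1.4646 = 1.9001
E(R_P) = R_f + β_P × MRP = 2.0% + 1.9001 × 5.9% = 13.21%

13.21%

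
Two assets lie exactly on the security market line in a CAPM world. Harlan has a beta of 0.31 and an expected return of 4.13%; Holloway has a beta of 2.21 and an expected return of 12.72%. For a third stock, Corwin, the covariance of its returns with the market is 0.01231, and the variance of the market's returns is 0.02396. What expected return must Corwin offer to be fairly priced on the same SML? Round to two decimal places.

5.05%

MRP = (12.72% − 4.13%) / (2.21 − 0.31) = 4.5211%
R_f = 4.13% − 0.31 × 4.5211% = 2.7285%
β_Corwin = Cov / Var(R_m) = 0.01231 / 0.02396 = 0.5138
E(R_Corwin) = R_f + β × MRP = 2.7285% + 0.5138 × 4.5211% = 5.05%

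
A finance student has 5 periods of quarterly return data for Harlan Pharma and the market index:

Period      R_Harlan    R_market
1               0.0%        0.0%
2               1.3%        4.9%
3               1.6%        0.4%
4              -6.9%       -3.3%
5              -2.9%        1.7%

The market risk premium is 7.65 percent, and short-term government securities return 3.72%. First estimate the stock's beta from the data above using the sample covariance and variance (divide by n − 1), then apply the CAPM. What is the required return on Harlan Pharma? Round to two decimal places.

Mean R_i = (0.0 + 1.3 + 1.6 − 6.9 − 2.9) / 5 = -1.3800%
Mean R_m = (0.0 + 4.9 + 0.4 − 3.3 + 1.7) / 5 = 0.7400%
Σ(R_i − R̄_i)(R_m − R̄_m) = 29.9560  ⇒  Cov = 29.9560 / 4 = 7.4890
Σ(R_m − R̄_m)² = 35.2120  ⇒  Var(R_m) = 35.2120 / 4 = 8.8030
β = Cov / Var(R_m) = 7.4890 / 8.8030 = 0.8507
E(R) = R_f + β × MRP = 3.72% + 0.8507 × 7.65% = 10.23%

10.23%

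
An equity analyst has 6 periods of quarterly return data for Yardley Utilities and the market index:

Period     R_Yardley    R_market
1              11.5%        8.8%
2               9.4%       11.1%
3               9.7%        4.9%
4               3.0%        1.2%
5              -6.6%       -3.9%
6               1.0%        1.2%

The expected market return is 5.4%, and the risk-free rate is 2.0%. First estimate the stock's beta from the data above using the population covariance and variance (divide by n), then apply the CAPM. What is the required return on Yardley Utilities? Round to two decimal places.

5.90%

Mean R_i = (11.5 + 9.4 + 9.7 + 3.0 − 6.6 + 1.0) / 6 = 4.6667%
Mean R_m = (8.8 + 11.1 + 4.9 + 1.2 − 3.9 + 1.2) / 6 = 3.8833%
Σ(R_i − R̄_i)(R_m − R̄_m) = 174.8767  ⇒  Cov = 174.8767 / 6 = 29.1461
Σ(R_m − R̄_m)² = 152.2683  ⇒  Var(R_m) = 152.2683 / 6 = 25.3781
β = Cov / Var(R_m) = 29.1461 / 25.3781 = 1.1485
MRP = 5.4% − 2.0% = 3.40%
E(R) = R_f + β × MRP = 2.0% + 1.1485 × 3.4% = 5.90%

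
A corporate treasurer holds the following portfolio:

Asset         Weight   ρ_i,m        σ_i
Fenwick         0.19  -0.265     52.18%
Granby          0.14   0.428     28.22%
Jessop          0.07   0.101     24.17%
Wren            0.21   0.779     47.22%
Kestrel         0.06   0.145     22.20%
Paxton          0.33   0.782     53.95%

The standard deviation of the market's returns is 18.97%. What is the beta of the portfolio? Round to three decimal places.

β_Fenwick = -0.265 × 52.18% / 18.97% = -0.7289
β_Granby = 0.428 × 28.22% / 18.97% = 0.6367
β_Jessop = 0.101 × 24.17% / 18.97% = 0.1287
β_Wren = 0.779 × 47.22% / 18.97% = 1.9391
β_Kestrel = 0.145 × 22.20% / 18.97% = 0.1697
β_Paxton = 0.782 × 53.95% / 18.97% = 2.2240
β_P = Σ w_i β_i = 0.19×-0.7289 + 0.14×0.6367 + 0.07×0.1287 + 0.21×1.9391 + 0.06×0.1697 + 0.33×2.2240 = 1.1110

1.111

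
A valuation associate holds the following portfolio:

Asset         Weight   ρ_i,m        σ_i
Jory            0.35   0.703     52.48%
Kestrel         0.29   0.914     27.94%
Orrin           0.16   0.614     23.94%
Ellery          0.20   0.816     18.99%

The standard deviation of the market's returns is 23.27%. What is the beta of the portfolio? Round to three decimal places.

1.107

β_Jory = 0.703 × 52.48% / 23.27% = 1.5855
β_Kestrel = 0.914 × 27.94% / 23.27% = 1.0974
β_Orrin = 0.614 × 23.94% / 23.27% = 0.6317
β_Ellery = 0.816 × 18.99% / 23.27% = 0.6659
β_P = Σ w_i β_i = 0.35×1.5855 + 0.29×1.0974 + 0.16×0.6317 + 0.20×0.6659 = 1.1074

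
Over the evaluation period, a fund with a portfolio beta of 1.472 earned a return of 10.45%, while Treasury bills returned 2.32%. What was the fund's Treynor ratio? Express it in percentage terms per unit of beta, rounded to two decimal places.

5.52%

Treynor = (R_P − R_f) / β_P = (10.45% − 2.32%) / 1.4720 = 8.13% / 1.4720 = 5.52%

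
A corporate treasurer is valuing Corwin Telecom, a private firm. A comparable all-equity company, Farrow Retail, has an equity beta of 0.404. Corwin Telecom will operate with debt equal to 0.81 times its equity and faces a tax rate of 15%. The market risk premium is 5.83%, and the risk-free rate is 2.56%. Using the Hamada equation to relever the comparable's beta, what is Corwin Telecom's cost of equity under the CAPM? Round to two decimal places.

6.54%

β_L = β_U × [1 + (1 − t)(D/E)] = 0.404 × [1 + (1 − 0.15) × 0.81]
    = 0.404 × [1 + 0.85 × 0.81] = 0.404 × 1.6885 = 0.6822
E(R) = R_f + β_L × MRP = 2.56% + 0.6822 × 5.83% = 6.54%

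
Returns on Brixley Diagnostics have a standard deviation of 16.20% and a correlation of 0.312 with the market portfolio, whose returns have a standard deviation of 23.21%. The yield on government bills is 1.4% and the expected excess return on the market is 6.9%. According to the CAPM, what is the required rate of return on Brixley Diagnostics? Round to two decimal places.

2.90%

β = ρ × σ_i / σ_m = 0.312 × 16.20% / 23.21% = 0.2178
E(R) = 1.4% + 0.2178 × 6.9% = 2.90%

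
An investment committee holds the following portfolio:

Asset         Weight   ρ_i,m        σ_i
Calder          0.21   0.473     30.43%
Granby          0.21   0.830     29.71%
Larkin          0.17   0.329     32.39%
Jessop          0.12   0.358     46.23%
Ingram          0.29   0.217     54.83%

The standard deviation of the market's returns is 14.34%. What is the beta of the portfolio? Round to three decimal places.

1.077

β_Calder = 0.473 × 30.43% / 14.34% = 1.0037
β_Granby = 0.830 × 29.71% / 14.34% = 1.7196
β_Larkin = 0.329 × 32.39% / 14.34% = 0.7431
β_Jessop = 0.358 × 46.23% / 14.34% = 1.1541
β_Ingram = 0.217 × 54.83% / 14.34% = 0.8297
β_P = Σ w_i β_i = 0.21×1.0037 + 0.21×1.7196 + 0.17×0.7431 + 0.12×1.1541 + 0.29×0.8297 = 1.0773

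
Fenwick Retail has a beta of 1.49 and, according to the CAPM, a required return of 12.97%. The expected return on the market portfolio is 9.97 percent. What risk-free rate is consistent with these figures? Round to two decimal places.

3.85%

E(R) = R_f + β(E(R_m) − R_f) = R_f(1 − β) + β·E(R_m)
12.97% = R_f × (1 − 1.49) + 1.49 × 9.97%
12.97% = R_f × -0.49 + 14.8553%
R_f = (12.97% − 14.8553%) / -0.49 = 3.85%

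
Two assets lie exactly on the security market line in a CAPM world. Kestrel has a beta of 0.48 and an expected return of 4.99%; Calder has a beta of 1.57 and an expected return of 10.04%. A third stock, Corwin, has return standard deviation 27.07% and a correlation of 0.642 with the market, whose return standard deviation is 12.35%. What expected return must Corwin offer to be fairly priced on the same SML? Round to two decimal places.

9.29%

MRP = (10.04% − 4.99%) / (1.57 − 0.48) = 4.6330%
R_f = 4.99% − 0.48 × 4.6330% = 2.7662%
β_Corwin = ρ·σ_i/σ_m = 0.642 × 27.07 / 12.35 = 1.4072
E(R_Corwin) = R_f + β × MRP = 2.7662% + 1.4072 × 4.6330% = 9.29%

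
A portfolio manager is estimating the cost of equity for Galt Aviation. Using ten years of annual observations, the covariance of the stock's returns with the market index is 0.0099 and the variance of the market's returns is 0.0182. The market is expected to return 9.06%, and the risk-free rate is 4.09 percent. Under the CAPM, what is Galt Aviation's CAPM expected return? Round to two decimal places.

β = Cov(R_i, R_m) / Var(R_m) = 0.0099 / 0.0182 = 0.5440
MRP = 9.06% − 4.09% = 4.97%
E(R) = R_f + β × MRP = 4.09% + 0.5440 × 4.97% = 6.79%

6.79%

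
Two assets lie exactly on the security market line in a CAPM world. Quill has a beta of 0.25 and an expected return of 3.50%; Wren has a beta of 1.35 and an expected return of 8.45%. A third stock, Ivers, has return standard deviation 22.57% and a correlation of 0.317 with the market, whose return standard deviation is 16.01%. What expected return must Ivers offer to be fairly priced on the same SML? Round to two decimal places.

MRP = (8.45% − 3.50%) / (1.35 − 0.25) = 4.5000%
R_f = 3.50% − 0.25 × 4.5000% = 2.3750%
β_Ivers = ρ·σ_i/σ_m = 0.317 × 22.57 / 16.01 = 0.4469
E(R_Ivers) = R_f + β × MRP = 2.3750% + 0.4469 × 4.5000% = 4.39%

4.39%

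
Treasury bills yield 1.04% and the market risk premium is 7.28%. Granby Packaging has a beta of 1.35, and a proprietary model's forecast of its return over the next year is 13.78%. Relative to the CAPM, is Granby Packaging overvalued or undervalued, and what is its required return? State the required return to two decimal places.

Undervalued; required return 10.87%

Required return = R_f + β·MRP = 1.04% + 1.35 × 7.28% = 10.87%
Forecast 13.78% > required 10.87% → the stock plots above the SML → undervalued.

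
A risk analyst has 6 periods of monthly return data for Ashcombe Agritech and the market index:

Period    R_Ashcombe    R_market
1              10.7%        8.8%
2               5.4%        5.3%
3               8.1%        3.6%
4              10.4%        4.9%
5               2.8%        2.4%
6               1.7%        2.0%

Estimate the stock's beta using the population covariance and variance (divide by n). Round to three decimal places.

Mean R_i = (10.7 + 5.4 + 8.1 + 10.4 + 2.8 + 1.7) / 6 = 6.5167%
Mean R_m = (8.8 + 5.3 + 3.6 + 4.9 + 2.4 + 2.0) / 6 = 4.5000%
Σ(R_i − R̄_i)(R_m − R̄_m) = 37.0700  ⇒  Cov = 37.0700 / 6 = 6.1783
Σ(R_m − R̄_m)² = 30.7600  ⇒  Var(R_m) = 30.7600 / 6 = 5.1267
β = Cov / Var(R_m) = 6.1783 / 5.1267 = 1.2051

1.205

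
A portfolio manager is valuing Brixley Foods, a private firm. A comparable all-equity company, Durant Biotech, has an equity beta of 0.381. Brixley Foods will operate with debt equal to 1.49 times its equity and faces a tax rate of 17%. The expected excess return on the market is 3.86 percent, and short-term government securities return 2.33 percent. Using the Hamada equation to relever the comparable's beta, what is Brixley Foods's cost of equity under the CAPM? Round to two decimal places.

5.62%

β_L = β_U × [1 + (1 − t)(D/E)] = 0.381 × [1 + (1 − 0.17) × 1.49]
    = 0.381 × [1 + 0.83 × 1.49] = 0.381 × 2.2367 = 0.8522
E(R) = R_f + β_L × MRP = 2.33% + 0.8522 × 3.86% = 5.62%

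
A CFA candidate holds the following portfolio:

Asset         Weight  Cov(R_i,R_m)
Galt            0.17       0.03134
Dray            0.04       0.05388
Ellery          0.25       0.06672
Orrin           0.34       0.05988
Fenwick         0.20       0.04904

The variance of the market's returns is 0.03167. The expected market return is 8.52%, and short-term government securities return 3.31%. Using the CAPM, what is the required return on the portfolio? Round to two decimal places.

12.25%

β_Galt = 0.03134 / 0.03167 = 0.9896
β_Dray = 0.05388 / 0.03167 = 1.7013
β_Ellery = 0.06672 / 0.03167 = 2.1067
β_Orrin = 0.05988 / 0.03167 = 1.8907
β_Fenwick = 0.04904 / 0.03167 = 1.5485
β_P = Σ w_i β_i = 0.17×0.9896 + 0.04×1.7013 + 0.25×2.1067 + 0.34×1.8907 + 0.20×1.5485 = 1.7155
MRP = 8.52% − 3.31% = 5.21%
E(R_P) = R_f + β_P × MRP = 3.31% + 1.7155 × 5.21% = 12.25%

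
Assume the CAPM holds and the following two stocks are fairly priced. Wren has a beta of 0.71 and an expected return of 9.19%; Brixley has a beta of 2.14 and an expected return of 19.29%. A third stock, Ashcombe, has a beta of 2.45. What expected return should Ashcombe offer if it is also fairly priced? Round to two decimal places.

MRP (SML slope) = (19.29% − 9.19%) / (2.14 − 0.71) = 10.10% / 1.43 = 7.0629%
R_f (intercept) = 9.19% − 0.71 × 7.0629% = 4.1753%
E(R_Ashcombe) = R_f + β × MRP = 4.1753% + 2.45 × 7.0629% = 21.48%

21.48%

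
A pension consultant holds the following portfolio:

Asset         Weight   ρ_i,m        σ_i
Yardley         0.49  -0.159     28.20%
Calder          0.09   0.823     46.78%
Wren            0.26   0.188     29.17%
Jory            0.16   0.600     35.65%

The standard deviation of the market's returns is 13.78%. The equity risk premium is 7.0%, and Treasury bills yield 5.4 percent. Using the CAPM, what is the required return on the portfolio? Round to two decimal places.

8.51%

β_Yardley = -0.159 × 28.20% / 13.78% = -0.3254
β_Calder = 0.823 × 46.78% / 13.78% = 2.7939
β_Wren = 0.188 × 29.17% / 13.78% = 0.3980
β_Jory = 0.600 × 35.65% / 13.78% = 1.5522
β_P = Σ w_i β_i = 0.49×-0.3254 + 0.09×2.7939 + 0.26×0.3980 + 0.16×1.5522 = 0.4438
E(R_P) = R_f + β_P × MRP = 5.4% + 0.4438 × 7.0% = 8.51%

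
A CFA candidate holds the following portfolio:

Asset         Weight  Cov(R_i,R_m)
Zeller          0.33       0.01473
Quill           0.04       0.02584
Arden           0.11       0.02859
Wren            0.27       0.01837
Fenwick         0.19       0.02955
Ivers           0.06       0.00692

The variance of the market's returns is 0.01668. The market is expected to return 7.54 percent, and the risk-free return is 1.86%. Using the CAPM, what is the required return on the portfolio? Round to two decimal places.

8.68%

β_Zeller = 0.01473 / 0.01668 = 0.8831
β_Quill = 0.02584 / 0.01668 = 1.5492
β_Arden = 0.02859 / 0.01668 = 1.7140
β_Wren = 0.01837 / 0.01668 = 1.1013
β_Fenwick = 0.02955 / 0.01668 = 1.7716
β_Ivers = 0.00692 / 0.01668 = 0.4149
β_P = Σ w_i β_i = 0.33×0.8831 + 0.04×1.5492 + 0.11×1.7140 + 0.27×1.1013 + 0.19×1.7716 + 0.06×0.4149 = 1.2008
MRP = 7.54% − 1.86% = 5.68%
E(R_P) = R_f + β_P × MRP = 1.86% + 1.2008 × 5.68% = 8.68%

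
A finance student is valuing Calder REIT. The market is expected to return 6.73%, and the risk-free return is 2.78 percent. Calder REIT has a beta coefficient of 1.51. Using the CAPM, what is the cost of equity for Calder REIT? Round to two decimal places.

Market risk premium = E(R_m) − R_f = 6.73% − 2.78% = 3.95%
E(R) = R_f + β × MRP = 2.78% + 1.51 × 3.95% = 8.74%

8.74%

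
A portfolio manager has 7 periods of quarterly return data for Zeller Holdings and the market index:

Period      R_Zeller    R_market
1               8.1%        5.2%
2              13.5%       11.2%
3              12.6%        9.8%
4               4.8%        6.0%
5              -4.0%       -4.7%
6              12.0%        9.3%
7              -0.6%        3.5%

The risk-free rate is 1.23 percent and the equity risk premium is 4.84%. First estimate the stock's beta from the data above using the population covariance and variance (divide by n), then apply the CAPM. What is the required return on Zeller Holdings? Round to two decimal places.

Mean R_i = (8.1 + 13.5 + 12.6 + 4.8 − 4.0 + 12.0 − 0.6) / 7 = 6.6286%
Mean R_m = (5.2 + 11.2 + 9.8 + 6.0 − 4.7 + 9.3 + 3.5) / 7 = 5.7571%
Σ(R_i − R̄_i)(R_m − R̄_m) = 206.7686  ⇒  Cov = 206.7686 / 7 = 29.5384
Σ(R_m − R̄_m)² = 173.3371  ⇒  Var(R_m) = 173.3371 / 7 = 24.7624
β = Cov / Var(R_m) = 29.5384 / 24.7624 = 1.1929
E(R) = R_f + β × MRP = 1.23% + 1.1929 × 4.84% = 7.00%

7.00%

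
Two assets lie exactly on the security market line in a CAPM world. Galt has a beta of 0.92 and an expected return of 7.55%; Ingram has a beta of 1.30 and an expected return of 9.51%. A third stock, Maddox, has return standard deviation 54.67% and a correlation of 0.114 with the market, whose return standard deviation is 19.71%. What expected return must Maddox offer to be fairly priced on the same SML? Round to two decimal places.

MRP = (9.51% − 7.55%) / (1.30 − 0.92) = 5.1579%
R_f = 7.55% − 0.92 × 5.1579% = 2.8047%
β_Maddox = ρ·σ_i/σ_m = 0.114 × 54.67 / 19.71 = 0.3162
E(R_Maddox) = R_f + β × MRP = 2.8047% + 0.3162 × 5.1579% = 4.44%

4.44%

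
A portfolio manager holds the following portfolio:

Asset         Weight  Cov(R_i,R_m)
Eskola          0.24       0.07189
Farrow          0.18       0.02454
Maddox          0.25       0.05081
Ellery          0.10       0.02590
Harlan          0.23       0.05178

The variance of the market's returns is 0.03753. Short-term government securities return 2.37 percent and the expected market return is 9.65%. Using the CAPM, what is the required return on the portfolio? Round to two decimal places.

11.85%

β_Eskola = 0.07189 / 0.03753 = 1.9155
β_Farrow = 0.02454 / 0.03753 = 0.6539
β_Maddox = 0.05081 / 0.03753 = 1.3539
β_Ellery = 0.02590 / 0.03753 = 0.6901
β_Harlan = 0.05178 / 0.03753 = 1.3797
β_P = Σ w_i β_i = 0.24×1.9155 + 0.18×0.6539 + 0.25×1.3539 + 0.10×0.6901 + 0.23×1.3797 = 1.3022
MRP = 9.65% − 2.37% = 7.28%
E(R_P) = R_f + β_P × MRP = 2.37% + 1.3022 × 7.28% = 11.85%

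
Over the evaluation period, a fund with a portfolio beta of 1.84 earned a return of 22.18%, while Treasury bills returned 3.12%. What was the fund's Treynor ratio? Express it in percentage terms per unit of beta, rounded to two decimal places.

Treynor = (R_P − R_f) / β_P = (22.18% − 3.12%) / 1.8400 = 19.06% / 1.8400 = 10.36%

10.36%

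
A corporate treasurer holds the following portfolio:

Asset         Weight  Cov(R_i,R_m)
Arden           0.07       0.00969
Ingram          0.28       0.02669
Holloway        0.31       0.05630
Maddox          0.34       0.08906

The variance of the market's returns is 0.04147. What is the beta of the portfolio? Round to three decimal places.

β_Arden = 0.00969 / 0.04147 = 0.2337
β_Ingram = 0.02669 / 0.04147 = 0.6436
β_Holloway = 0.05630 / 0.04147 = 1.3576
β_Maddox = 0.08906 / 0.04147 = 2.1476
β_P = Σ w_i β_i = 0.07×0.2337 + 0.28×0.6436 + 0.31×1.3576 + 0.34×2.1476 = 1.3476

1.348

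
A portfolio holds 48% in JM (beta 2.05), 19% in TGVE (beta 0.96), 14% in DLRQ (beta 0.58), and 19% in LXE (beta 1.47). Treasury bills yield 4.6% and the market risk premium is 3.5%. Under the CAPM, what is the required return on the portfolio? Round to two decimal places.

9.94%

β_P = Σ w_i β_i = 0.48×2.05 + 0.19×0.96 + 0.14×0.58 + 0.19×1.47 = 1.5269
E(R_P) = R_f + β_P × MRP = 4.6% + 1.5269 × 3.5% = 9.94%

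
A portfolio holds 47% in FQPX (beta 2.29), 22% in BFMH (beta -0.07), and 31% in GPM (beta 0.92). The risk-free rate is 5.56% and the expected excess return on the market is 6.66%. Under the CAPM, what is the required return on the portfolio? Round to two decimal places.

β_P = Σ w_i β_i = 0.47×2.29 + 0.22×-0.07 + 0.31×0.92 = 1.3461
E(R_P) = R_f + β_P × MRP = 5.56% + 1.3461 × 6.66% = 14.53%

14.53%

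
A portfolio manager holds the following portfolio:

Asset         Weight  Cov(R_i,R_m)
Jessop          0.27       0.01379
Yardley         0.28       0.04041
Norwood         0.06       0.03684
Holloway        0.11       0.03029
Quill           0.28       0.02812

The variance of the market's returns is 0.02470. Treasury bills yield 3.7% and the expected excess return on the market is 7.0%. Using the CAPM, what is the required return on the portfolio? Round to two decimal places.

11.76%

β_Jessop = 0.01379 / 0.02470 = 0.5583
β_Yardley = 0.04041 / 0.02470 = 1.6360
β_Norwood = 0.03684 / 0.02470 = 1.4915
β_Holloway = 0.03029 / 0.02470 = 1.2263
β_Quill = 0.02812 / 0.02470 = 1.1385
β_P = Σ w_i β_i = 0.27×0.5583 + 0.28×1.6360 + 0.06×1.4915 + 0.11×1.2263 + 0.28×1.1385 = 1.1520
E(R_P) = R_f + β_P × MRP = 3.7% + 1.1520 × 7.0% = 11.76%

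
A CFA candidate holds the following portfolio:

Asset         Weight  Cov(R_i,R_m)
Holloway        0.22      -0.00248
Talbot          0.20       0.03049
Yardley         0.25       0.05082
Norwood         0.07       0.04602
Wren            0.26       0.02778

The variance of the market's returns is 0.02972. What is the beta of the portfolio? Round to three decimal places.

0.966

β_Holloway = -0.00248 / 0.02972 = -0.0834
β_Talbot = 0.03049 / 0.02972 = 1.0259
β_Yardley = 0.05082 / 0.02972 = 1.7100
β_Norwood = 0.04602 / 0.02972 = 1.5485
β_Wren = 0.02778 / 0.02972 = 0.9347
β_P = Σ w_i β_i = 0.22×-0.0834 + 0.20×1.0259 + 0.25×1.7100 + 0.07×1.5485 + 0.26×0.9347 = 0.9657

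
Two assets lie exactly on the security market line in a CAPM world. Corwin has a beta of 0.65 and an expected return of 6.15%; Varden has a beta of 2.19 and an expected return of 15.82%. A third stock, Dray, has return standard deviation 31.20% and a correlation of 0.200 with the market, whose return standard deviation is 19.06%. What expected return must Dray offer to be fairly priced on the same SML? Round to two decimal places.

MRP = (15.82% − 6.15%) / (2.19 − 0.65) = 6.2792%
R_f = 6.15% − 0.65 × 6.2792% = 2.0685%
β_Dray = ρ·σ_i/σ_m = 0.200 × 31.20 / 19.06 = 0.3274
E(R_Dray) = R_f + β × MRP = 2.0685% + 0.3274 × 6.2792% = 4.12%

4.12%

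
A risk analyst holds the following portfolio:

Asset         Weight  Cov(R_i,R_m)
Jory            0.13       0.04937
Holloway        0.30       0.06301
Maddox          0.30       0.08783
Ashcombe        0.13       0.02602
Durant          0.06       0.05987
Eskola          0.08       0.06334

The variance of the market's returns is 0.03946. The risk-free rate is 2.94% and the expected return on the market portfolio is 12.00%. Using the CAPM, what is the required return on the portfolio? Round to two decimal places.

17.57%

β_Jory = 0.04937 / 0.03946 = 1.2511
β_Holloway = 0.06301 / 0.03946 = 1.5968
β_Maddox = 0.08783 / 0.03946 = 2.2258
β_Ashcombe = 0.02602 / 0.03946 = 0.6594
β_Durant = 0.05987 / 0.03946 = 1.5172
β_Eskola = 0.06334 / 0.03946 = 1.6052
β_P = Σ w_i β_i = 0.13×1.2511 + 0.30×1.5968 + 0.30×2.2258 + 0.13×0.6594 + 0.06×1.5172 + 0.08×1.6052 = 1.6146
MRP = 12.00% − 2.94% = 9.06%
E(R_P) = R_f + β_P × MRP = 2.94% + 1.6146 × 9.06% = 17.57%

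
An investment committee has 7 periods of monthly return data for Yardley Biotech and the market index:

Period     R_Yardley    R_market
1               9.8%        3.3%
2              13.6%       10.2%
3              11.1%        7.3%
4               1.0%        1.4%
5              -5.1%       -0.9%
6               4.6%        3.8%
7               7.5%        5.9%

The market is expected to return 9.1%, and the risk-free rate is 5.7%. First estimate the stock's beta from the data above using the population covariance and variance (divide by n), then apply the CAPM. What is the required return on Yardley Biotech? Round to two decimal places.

11.09%

Mean R_i = (9.8 + 13.6 + 11.1 + 1.0 − 5.1 + 4.6 + 7.5) / 7 = 6.0714%
Mean R_m = (3.3 + 10.2 + 7.3 + 1.4 − 0.9 + 3.8 + 5.9) / 7 = 4.4286%
Σ(R_i − R̄_i)(R_m − R̄_m) = 131.5957  ⇒  Cov = 131.5957 / 7 = 18.7994
Σ(R_m − R̄_m)² = 82.9543  ⇒  Var(R_m) = 82.9543 / 7 = 11.8506
β = Cov / Var(R_m) = 18.7994 / 11.8506 = 1.5864
MRP = 9.1% − 5.7% = 3.40%
E(R) = R_f + β × MRP = 5.7% + 1.5864 × 3.4% = 11.09%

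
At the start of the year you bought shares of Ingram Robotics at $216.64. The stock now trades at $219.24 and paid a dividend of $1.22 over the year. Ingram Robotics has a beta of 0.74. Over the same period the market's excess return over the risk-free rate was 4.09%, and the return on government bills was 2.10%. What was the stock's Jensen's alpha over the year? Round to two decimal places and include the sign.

Realised HPR = (P1 + D1 − P0) / P0 = (219.24 + 1.22 − 216.64) / 216.64 = 3.82 / 216.64 = 1.7633%
CAPM required = R_f + β·MRP = 2.10% + 0.74 × 4.09% = 5.1266%
α = realised − required = 1.7633% − 5.1266% = -3.36%

-3.36%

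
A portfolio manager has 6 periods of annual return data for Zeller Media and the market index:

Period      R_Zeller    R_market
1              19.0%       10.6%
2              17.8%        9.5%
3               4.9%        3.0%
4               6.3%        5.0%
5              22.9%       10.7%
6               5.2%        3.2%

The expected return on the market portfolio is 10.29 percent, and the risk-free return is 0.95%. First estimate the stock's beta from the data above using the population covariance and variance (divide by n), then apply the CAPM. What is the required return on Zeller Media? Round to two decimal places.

Mean R_i = (19.0 + 17.8 + 4.9 + 6.3 + 22.9 + 5.2) / 6 = 12.6833%
Mean R_m = (10.6 + 9.5 + 3.0 + 5.0 + 10.7 + 3.2) / 6 = 7.0000%
Σ(R_i − R̄_i)(R_m − R̄_m) = 145.6700  ⇒  Cov = 145.6700 / 6 = 24.2783
Σ(R_m − R̄_m)² = 67.3400  ⇒  Var(R_m) = 67.3400 / 6 = 11.2233
β = Cov / Var(R_m) = 24.2783 / 11.2233 = 2.1632
MRP = 10.29% − 0.95% = 9.34%
E(R) = R_f + β × MRP = 0.95% + 2.1632 × 9.34% = 21.15%

21.15%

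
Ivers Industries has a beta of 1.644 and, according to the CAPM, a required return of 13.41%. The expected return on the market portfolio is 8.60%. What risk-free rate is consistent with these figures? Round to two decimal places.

E(R) = R_f + β(E(R_m) − R_f) = R_f(1 − β) + β·E(R_m)
13.41% = R_f × (1 − 1.644) + 1.644 × 8.60%
13.41% = R_f × -0.644 + 14.13840%
R_f = (13.41% − 14.13840%) / -0.644 = 1.13%

1.13%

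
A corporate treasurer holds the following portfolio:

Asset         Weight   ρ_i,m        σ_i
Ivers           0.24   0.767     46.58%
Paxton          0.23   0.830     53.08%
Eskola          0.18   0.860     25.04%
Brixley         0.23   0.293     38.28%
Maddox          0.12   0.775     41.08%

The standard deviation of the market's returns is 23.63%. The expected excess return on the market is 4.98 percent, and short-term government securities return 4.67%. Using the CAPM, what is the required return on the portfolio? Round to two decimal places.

10.78%

β_Ivers = 0.767 × 46.58% / 23.63% = 1.5119
β_Paxton = 0.830 × 53.08% / 23.63% = 1.8644
β_Eskola = 0.860 × 25.04% / 23.63% = 0.9113
β_Brixley = 0.293 × 38.28% / 23.63% = 0.4747
β_Maddox = 0.775 × 41.08% / 23.63% = 1.3473
β_P = Σ w_i β_i = 0.24×1.5119 + 0.23×1.8644 + 0.18×0.9113 + 0.23×0.4747 + 0.12×1.3473 = 1.2266
E(R_P) = R_f + β_P × MRP = 4.67% + 1.2266 × 4.98% = 10.78%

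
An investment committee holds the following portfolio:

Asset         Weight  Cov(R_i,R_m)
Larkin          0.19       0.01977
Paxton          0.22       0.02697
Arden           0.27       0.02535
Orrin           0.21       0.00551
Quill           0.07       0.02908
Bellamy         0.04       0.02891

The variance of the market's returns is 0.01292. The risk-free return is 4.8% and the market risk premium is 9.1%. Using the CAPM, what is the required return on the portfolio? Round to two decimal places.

19.51%

β_Larkin = 0.01977 / 0.01292 = 1.5302
β_Paxton = 0.02697 / 0.01292 = 2.0875
β_Arden = 0.02535 / 0.01292 = 1.9621
β_Orrin = 0.00551 / 0.01292 = 0.4265
β_Quill = 0.02908 / 0.01292 = 2.2508
β_Bellamy = 0.02891 / 0.01292 = 2.2376
β_P = Σ w_i β_i = 0.19×1.5302 + 0.22×2.0875 + 0.27×1.9621 + 0.21×0.4265 + 0.07×2.2508 + 0.04×2.2376 = 1.6164
E(R_P) = R_f + β_P × MRP = 4.8% + 1.6164 × 9.1% = 19.51%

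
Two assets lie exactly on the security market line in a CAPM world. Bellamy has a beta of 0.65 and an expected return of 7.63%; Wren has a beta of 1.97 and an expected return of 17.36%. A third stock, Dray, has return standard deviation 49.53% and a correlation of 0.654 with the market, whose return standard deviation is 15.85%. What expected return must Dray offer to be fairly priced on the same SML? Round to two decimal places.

17.90%

MRP = (17.36% − 7.63%) / (1.97 − 0.65) = 7.3712%
R_f = 7.63% − 0.65 × 7.3712% = 2.8387%
β_Dray = ρ·σ_i/σ_m = 0.654 × 49.53 / 15.85 = 2.0437
E(R_Dray) = R_f + β × MRP = 2.8387% + 2.0437 × 7.3712% = 17.90%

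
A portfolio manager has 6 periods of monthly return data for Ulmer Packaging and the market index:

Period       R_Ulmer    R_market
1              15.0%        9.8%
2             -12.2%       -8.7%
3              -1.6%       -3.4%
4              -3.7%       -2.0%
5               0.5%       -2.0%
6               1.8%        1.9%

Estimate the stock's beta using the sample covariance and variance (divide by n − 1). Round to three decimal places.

Mean R_i = (15.0 − 12.2 − 1.6 − 3.7 + 0.5 + 1.8) / 6 = -0.0333%
Mean R_m = (9.8 − 8.7 − 3.4 − 2.0 − 2.0 + 1.9) / 6 = -0.7333%
Σ(R_i − R̄_i)(R_m − R̄_m) = 268.2533  ⇒  Cov = 268.2533 / 5 = 53.6507
Σ(R_m − R̄_m)² = 191.6733  ⇒  Var(R_m) = 191.6733 / 5 = 38.3347
β = Cov / Var(R_m) = 53.6507 / 38.3347 = 1.3995

1.400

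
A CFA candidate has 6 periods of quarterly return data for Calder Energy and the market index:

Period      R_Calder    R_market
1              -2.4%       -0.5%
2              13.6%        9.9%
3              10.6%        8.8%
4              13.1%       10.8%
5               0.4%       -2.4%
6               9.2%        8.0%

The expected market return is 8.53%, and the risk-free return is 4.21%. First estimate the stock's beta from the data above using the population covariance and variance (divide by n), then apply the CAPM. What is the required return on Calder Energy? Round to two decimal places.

9.17%

Mean R_i = (-2.4 + 13.6 + 10.6 + 13.1 + 0.4 + 9.2) / 6 = 7.4167%
Mean R_m = (-0.5 + 9.9 + 8.8 + 10.8 − 2.4 + 8.0) / 6 = 5.7667%
Σ(R_i − R̄_i)(R_m − R̄_m) = 186.6233  ⇒  Cov = 186.6233 / 6 = 31.1039
Σ(R_m − R̄_m)² = 162.5733  ⇒  Var(R_m) = 162.5733 / 6 = 27.0956
β = Cov / Var(R_m) = 31.1039 / 27.0956 = 1.1479
MRP = 8.53% − 4.21% = 4.32%
E(R) = R_f + β × MRP = 4.21% + 1.1479 × 4.32% = 9.17%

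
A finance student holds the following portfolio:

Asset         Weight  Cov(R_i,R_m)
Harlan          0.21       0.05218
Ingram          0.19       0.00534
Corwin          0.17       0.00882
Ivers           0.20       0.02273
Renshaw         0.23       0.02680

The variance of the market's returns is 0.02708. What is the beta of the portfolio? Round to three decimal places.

β_Harlan = 0.05218 / 0.02708 = 1.9269
β_Ingram = 0.00534 / 0.02708 = 0.1972
β_Corwin = 0.00882 / 0.02708 = 0.3257
β_Ivers = 0.02273 / 0.02708 = 0.8394
β_Renshaw = 0.02680 / 0.02708 = 0.9897
β_P = Σ w_i β_i = 0.21×1.9269 + 0.19×0.1972 + 0.17×0.3257 + 0.20×0.8394 + 0.23×0.9897 = 0.8930

0.893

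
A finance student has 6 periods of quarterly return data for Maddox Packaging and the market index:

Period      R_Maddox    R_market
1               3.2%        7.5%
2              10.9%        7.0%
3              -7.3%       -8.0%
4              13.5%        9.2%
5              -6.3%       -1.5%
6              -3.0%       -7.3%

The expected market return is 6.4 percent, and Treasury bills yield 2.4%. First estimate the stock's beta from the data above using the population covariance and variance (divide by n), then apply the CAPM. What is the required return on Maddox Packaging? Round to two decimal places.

Mean R_i = (3.2 + 10.9 − 7.3 + 13.5 − 6.3 − 3.0) / 6 = 1.8333%
Mean R_m = (7.5 + 7.0 − 8.0 + 9.2 − 1.5 − 7.3) / 6 = 1.1500%
Σ(R_i − R̄_i)(R_m − R̄_m) = 301.6000  ⇒  Cov = 301.6000 / 6 = 50.2667
Σ(R_m − R̄_m)² = 301.4950  ⇒  Var(R_m) = 301.4950 / 6 = 50.2492
β = Cov / Var(R_m) = 50.2667 / 50.2492 = 1.0003
MRP = 6.4% − 2.4% = 4.00%
E(R) = R_f + β × MRP = 2.4% + 1.0003 × 4.0% = 6.40%

6.40%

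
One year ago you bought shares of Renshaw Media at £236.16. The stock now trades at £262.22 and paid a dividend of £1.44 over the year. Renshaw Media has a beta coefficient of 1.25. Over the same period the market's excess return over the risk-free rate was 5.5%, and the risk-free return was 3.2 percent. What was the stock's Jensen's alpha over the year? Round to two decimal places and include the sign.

Realised HPR = (P1 + D1 − P0) / P0 = (262.22 + 1.44 − 236.16) / 236.16 = 27.50 / 236.16 = 11.6446%
CAPM required = R_f + β·MRP = 3.2% + 1.25 × 5.5% = 10.0750%
α = realised − required = 11.6446% − 10.0750% = +1.57%

+1.57%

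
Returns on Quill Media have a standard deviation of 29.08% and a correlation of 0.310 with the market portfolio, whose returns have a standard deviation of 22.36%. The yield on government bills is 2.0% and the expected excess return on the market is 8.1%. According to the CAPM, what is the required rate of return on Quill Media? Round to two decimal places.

β = ρ × σ_i / σ_m = 0.310 × 29.08% / 22.36% = 0.4032
E(R) = 2.0% + 0.4032 × 8.1% = 5.27%

5.27%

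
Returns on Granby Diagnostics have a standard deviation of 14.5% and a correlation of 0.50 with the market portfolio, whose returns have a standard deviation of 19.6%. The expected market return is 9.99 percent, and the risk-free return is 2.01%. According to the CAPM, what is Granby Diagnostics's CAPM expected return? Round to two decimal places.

4.96%

β = ρ × σ_i / σ_m = 0.50 × 14.5% / 19.6% = 0.3699
MRP = 9.99% − 2.01% = 7.98%
E(R) = 2.01% + 0.3699 × 7.98% = 4.96%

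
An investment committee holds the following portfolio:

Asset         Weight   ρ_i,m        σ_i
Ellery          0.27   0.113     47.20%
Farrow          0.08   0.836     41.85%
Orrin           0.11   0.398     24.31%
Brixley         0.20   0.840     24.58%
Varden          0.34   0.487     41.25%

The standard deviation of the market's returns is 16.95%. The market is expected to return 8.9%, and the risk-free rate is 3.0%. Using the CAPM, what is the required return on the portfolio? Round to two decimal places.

8.66%

β_Ellery = 0.113 × 47.20% / 16.95% = 0.3147
β_Farrow = 0.836 × 41.85% / 16.95% = 2.0641
β_Orrin = 0.398 × 24.31% / 16.95% = 0.5708
β_Brixley = 0.840 × 24.58% / 16.95% = 1.2181
β_Varden = 0.487 × 41.25% / 16.95% = 1.1852
β_P = Σ w_i β_i = 0.27×0.3147 + 0.08×2.0641 + 0.11×0.5708 + 0.20×1.2181 + 0.34×1.1852 = 0.9595
MRP = 8.9% − 3.0% = 5.90%
E(R_P) = R_f + β_P × MRP = 3.0% + 0.9595 × 5.9% = 8.66%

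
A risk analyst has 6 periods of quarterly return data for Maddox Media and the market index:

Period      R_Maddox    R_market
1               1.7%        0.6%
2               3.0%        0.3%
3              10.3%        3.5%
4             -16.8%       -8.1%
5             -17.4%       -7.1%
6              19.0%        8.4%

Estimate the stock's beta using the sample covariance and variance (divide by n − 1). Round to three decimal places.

Mean R_i = (1.7 + 3.0 + 10.3 − 16.8 − 17.4 + 19.0) / 6 = -0.0333%
Mean R_m = (0.6 + 0.3 + 3.5 − 8.1 − 7.1 + 8.4) / 6 = -0.4000%
Σ(R_i − R̄_i)(R_m − R̄_m) = 457.1100  ⇒  Cov = 457.1100 / 5 = 91.4220
Σ(R_m − R̄_m)² = 198.3200  ⇒  Var(R_m) = 198.3200 / 5 = 39.6640
β = Cov / Var(R_m) = 91.4220 / 39.6640 = 2.3049

2.305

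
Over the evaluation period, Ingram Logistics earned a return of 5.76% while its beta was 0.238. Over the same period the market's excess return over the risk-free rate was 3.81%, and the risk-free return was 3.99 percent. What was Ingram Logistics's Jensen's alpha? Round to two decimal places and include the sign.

CAPM benchmark = R_f + β(R_m − R_f) = 3.99% + 0.238 × 3.81% = 4.89678%
α = actual − benchmark = 5.76% − 4.89678% = +0.86%

+0.86%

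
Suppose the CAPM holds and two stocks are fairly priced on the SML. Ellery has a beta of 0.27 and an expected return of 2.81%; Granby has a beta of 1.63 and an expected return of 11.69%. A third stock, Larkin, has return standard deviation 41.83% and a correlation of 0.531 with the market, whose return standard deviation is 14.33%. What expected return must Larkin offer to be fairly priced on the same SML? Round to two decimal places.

11.17%

MRP = (11.69% − 2.81%) / (1.63 − 0.27) = 6.5294%
R_f = 2.81% − 0.27 × 6.5294% = 1.0471%
β_Larkin = ρ·σ_i/σ_m = 0.531 × 41.83 / 14.33 = 1.5500
E(R_Larkin) = R_f + β × MRP = 1.0471% + 1.5500 × 6.5294% = 11.17%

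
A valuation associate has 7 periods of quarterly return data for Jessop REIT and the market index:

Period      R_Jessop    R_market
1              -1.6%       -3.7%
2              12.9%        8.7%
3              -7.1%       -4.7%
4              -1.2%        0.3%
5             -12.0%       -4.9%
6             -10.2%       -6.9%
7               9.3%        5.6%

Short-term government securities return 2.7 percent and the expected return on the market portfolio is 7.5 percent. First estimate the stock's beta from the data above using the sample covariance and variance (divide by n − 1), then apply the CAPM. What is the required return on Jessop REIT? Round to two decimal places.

10.12%

Mean R_i = (-1.6 + 12.9 − 7.1 − 1.2 − 12.0 − 10.2 + 9.3) / 7 = -1.4143%
Mean R_m = (-3.7 + 8.7 − 4.7 + 0.3 − 4.9 − 6.9 + 5.6) / 7 = -0.8000%
Σ(R_i − R̄_i)(R_m − R̄_m) = 324.5000  ⇒  Cov = 324.5000 / 6 = 54.0833
Σ(R_m − R̄_m)² = 210.0600  ⇒  Var(R_m) = 210.0600 / 6 = 35.0100
β = Cov / Var(R_m) = 54.0833 / 35.0100 = 1.5448
MRP = 7.5% − 2.7% = 4.80%
E(R) = R_f + β × MRP = 2.7% + 1.5448 × 4.8% = 10.12%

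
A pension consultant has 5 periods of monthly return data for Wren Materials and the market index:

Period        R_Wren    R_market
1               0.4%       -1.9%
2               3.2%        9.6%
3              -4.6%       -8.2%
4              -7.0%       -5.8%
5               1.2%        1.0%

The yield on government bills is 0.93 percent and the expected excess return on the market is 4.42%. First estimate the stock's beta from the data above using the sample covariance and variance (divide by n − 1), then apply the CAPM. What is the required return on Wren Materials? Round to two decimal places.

Mean R_i = (0.4 + 3.2 − 4.6 − 7.0 + 1.2) / 5 = -1.3600%
Mean R_m = (-1.9 + 9.6 − 8.2 − 5.8 + 1.0) / 5 = -1.0600%
Σ(R_i − R̄_i)(R_m − R̄_m) = 102.2720  ⇒  Cov = 102.2720 / 4 = 25.5680
Σ(R_m − R̄_m)² = 192.0320  ⇒  Var(R_m) = 192.0320 / 4 = 48.0080
β = Cov / Var(R_m) = 25.5680 / 48.0080 = 0.5326
E(R) = R_f + β × MRP = 0.93% + 0.5326 × 4.42% = 3.28%

3.28%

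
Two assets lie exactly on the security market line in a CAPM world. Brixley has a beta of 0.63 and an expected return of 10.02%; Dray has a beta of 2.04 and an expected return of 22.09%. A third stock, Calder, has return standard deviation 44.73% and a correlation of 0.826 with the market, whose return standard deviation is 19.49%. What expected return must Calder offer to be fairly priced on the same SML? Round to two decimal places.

20.85%

MRP = (22.09% − 10.02%) / (2.04 − 0.63) = 8.5603%
R_f = 10.02% − 0.63 × 8.5603% = 4.6270%
β_Calder = ρ·σ_i/σ_m = 0.826 × 44.73 / 19.49 = 1.8957
E(R_Calder) = R_f + β × MRP = 4.6270% + 1.8957 × 8.5603% = 20.85%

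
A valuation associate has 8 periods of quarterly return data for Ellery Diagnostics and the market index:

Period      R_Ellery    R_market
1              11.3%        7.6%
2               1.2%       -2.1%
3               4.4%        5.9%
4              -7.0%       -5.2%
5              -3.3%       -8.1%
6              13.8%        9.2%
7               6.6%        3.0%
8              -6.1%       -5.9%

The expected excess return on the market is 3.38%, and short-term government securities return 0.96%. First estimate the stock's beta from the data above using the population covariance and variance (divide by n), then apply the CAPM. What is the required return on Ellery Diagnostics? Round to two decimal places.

4.64%

Mean R_i = (11.3 + 1.2 + 4.4 − 7.0 − 3.3 + 13.8 + 6.6 − 6.1) / 8 = 2.6125%
Mean R_m = (7.6 − 2.1 + 5.9 − 5.2 − 8.1 + 9.2 + 3.0 − 5.9) / 8 = 0.5500%
Σ(R_i − R̄_i)(R_m − R̄_m) = 343.7050  ⇒  Cov = 343.7050 / 8 = 42.9631
Σ(R_m − R̄_m)² = 315.6600  ⇒  Var(R_m) = 315.6600 / 8 = 39.4575
β = Cov / Var(R_m) = 42.9631 / 39.4575 = 1.0888
E(R) = R_f + β × MRP = 0.96% + 1.0888 × 3.38% = 4.64%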